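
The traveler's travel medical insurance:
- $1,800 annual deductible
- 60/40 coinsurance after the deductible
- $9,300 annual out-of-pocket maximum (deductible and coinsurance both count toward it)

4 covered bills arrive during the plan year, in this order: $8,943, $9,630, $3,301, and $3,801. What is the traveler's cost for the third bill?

Claim 1 — $8,943: $1,800 finishes the deductible; $7,143 goes to coinsurance; traveler's 40% is $2,857.20. Cost to traveler: $4,657.20. OOP to date $4,657.20.
Claim 2 — $9,630: deductible already satisfied, so traveler's share is 40% × $9,630 = $3,852. Cost to traveler: $3,852. OOP to date $8,509.20.
Claim 3 — $3,301: deductible met; 40% of $3,301 = $1,320.40. Adding that to $8,509.20 gives $9,829.60, past the $9,300 cap; traveler pays only $9,300 − $8,509.20 = $790.80.

$790.80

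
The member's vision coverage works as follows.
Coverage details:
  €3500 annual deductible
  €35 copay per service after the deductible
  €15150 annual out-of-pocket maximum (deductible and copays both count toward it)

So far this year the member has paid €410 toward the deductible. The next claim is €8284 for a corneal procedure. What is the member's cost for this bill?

€410 of the €3500 deductible is already met, leaving €3090.
That leaves €8284 − €3090 = €5194 for the copay.
Copay on this service: €35.
That puts the member's cost at €3090 + €35 = €3125 before any cap.
Total out-of-pocket so far would be €410 + €3125 = €3535, below the €15150 cap — no reduction.

€3125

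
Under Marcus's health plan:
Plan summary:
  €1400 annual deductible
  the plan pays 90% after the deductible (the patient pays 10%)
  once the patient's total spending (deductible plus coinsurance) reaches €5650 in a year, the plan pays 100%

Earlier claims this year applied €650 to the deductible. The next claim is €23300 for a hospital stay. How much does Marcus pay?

€3005

€650 of the €1400 deductible is already met, leaving €750.
After the €750 deductible portion, €23300 − €750 = €22550 is subject to coinsurance.
Patient's 10% share of €22550 is €2255.
That puts the patient's cost at €750 + €2255 = €3005 before any cap.
Cumulative spending €650 + €3005 = €3655 stays under the €5650 maximum.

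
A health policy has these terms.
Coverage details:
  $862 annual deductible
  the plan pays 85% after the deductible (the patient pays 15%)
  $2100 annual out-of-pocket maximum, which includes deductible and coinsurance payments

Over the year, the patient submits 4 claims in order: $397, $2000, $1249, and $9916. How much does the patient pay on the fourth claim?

$820.40

Bill 1, $397: all of it applies to the deductible. Patient pays $397; OOP now $397.
Bill 2, $2000: deductible takes $465, $1535 remains; 15% of $1535 = $230.25. Patient owes $695.25 (running OOP $1092.25).
Bill 3, $1249: deductible met; 15% of $1249 = $187.35. Cost to patient: $187.35. OOP to date $1279.60.
Bill 4, $9916: deductible met; 15% of $9916 = $1487.40. Adding that to $1279.60 gives $2767, past the $2100 cap; patient pays only $2100 − $1279.60 = $820.40.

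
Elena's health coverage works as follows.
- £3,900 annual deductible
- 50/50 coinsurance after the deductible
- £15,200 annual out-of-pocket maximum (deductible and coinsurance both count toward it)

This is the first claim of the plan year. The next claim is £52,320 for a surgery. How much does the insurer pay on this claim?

£37,120

Deductible not yet touched, so the first £3,900 of the bill goes to the deductible.
After the £3,900 deductible portion, £52,320 − £3,900 = £48,420 is subject to coinsurance.
Coinsurance: £48,420 × 50% = £24,210.
That puts the patient's cost at £3,900 + £24,210 = £28,110 before any cap.
That would bring total out-of-pocket to £28,110, past the £15,200 cap. The patient is capped at £15,200 − £0 = £15,200 on this claim.
The insurer covers the remainder: £52,320 − £15,200 = £37,120.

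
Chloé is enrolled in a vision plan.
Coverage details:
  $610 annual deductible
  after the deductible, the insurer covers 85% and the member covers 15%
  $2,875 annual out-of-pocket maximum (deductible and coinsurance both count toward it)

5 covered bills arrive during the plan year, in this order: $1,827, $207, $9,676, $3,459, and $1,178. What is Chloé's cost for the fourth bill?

#1 ($1,827): $610 to deductible, leaving $1,217; 15% of $1,217 = $182.55. Member owes $792.55 (running OOP $792.55).
#2 ($207): 15% coinsurance on $207 = $31.05. Member owes $31.05 (running OOP $823.60).
#3 ($9,676): deductible already satisfied, so member's share is 15% × $9,676 = $1,451.40. Cost to member: $1,451.40. OOP to date $2,275.
#4 ($3,459): deductible already satisfied, so member's share is 15% × $3,459 = $518.85. Cost to member: $518.85. OOP to date $2,793.85.

$518.85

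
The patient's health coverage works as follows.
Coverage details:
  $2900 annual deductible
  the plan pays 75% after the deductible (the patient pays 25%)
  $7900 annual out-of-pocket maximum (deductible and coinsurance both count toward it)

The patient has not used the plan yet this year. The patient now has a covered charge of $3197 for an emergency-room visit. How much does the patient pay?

Nothing has been paid toward the $2900 deductible, so the first $2900 of this charge is applied there.
That leaves $3197 − $2900 = $297 for coinsurance.
Coinsurance: $297 × 25% = $74.25.
That puts the patient's cost at $2900 + $74.25 = $2974.25 before any cap.
Cumulative spending $0 + $2974.25 = $2974.25 stays under the $7900 maximum.

$2974.25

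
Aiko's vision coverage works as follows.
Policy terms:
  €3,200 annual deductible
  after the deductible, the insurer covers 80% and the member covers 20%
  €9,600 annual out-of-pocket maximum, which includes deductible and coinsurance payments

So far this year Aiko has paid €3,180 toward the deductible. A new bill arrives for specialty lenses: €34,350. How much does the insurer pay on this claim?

€27,930

Remaining deductible: €3,200 − €3,180 = €20.
After the €20 deductible portion, €34,350 − €20 = €34,330 is subject to coinsurance.
Coinsurance: €34,330 × 20% = €6,866.
Member responsibility before any cap: €20 + €6,866 = €6,886.
Year-to-date out-of-pocket would reach €3,180 + €6,886 = €10,066, above the €9,600 maximum, so the member pays only €9,600 − €3,180 = €6,420.
Insurer pays the balance: €34,350 − €6,420 = €27,930.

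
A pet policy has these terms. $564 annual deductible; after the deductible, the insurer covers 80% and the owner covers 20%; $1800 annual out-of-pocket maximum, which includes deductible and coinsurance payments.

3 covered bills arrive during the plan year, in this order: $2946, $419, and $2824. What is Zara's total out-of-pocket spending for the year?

Claim 1 ($2946): deductible takes $564, $2382 remains; coinsurance $2382 × 20% = $476.40. Cost to owner: $1040.40. OOP to date $1040.40.
Claim 2 ($419): 20% coinsurance on $419 = $83.80. Owner owes $83.80 (running OOP $1124.20).
Claim 3 ($2824): deductible met; 20% of $2824 = $564.80. Cost to owner: $564.80. OOP to date $1689.
Total paid by the owner: $1040.40 + $83.80 + $564.80 = $1689.

$1689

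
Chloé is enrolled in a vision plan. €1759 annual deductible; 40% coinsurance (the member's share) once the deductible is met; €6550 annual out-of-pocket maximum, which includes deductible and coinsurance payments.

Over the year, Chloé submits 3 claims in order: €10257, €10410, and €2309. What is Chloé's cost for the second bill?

€1391.80

#1 (€10257): deductible takes €1759, €8498 remains; member's 40% is €3399.20. Member owes €5158.20 (running OOP €5158.20).
#2 (€10410): deductible met; 40% of €10410 = €4164. That would push OOP to €9322.20, over the €6550 cap, so member pays €6550 − €5158.20 = €1391.80.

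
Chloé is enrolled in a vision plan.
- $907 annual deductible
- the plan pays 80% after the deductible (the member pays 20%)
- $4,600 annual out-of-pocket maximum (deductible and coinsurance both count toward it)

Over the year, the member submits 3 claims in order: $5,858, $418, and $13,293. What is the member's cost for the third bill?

$2,619.20

Claim 1 — $5,858: $907 to deductible, leaving $4,951; member's 20% is $990.20. Member owes $1,897.20 (running OOP $1,897.20).
Claim 2 — $418: deductible met; 20% of $418 = $83.60. Member pays $83.60; OOP now $1,980.80.
Claim 3 — $13,293: 20% coinsurance on $13,293 = $2,658.60. That would push OOP to $4,639.40, over the $4,600 cap, so member pays $4,600 − $1,980.80 = $2,619.20.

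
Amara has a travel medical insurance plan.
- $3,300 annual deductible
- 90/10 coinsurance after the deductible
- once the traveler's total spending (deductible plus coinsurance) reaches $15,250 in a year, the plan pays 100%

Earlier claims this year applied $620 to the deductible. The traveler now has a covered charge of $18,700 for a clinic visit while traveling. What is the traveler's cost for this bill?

Deductible still to meet: $3,300 − $620 = $2,680.
The remaining $16,020 (= $18,700 − $2,680) moves to coinsurance.
Coinsurance: $16,020 × 10% = $1,602.
So the traveler owes $2,680 + $1,602 = $4,282 before any cap.
Year-to-date out-of-pocket becomes $620 + $4,282 = $4,902, still under the $15,250 maximum, so no cap applies.

$4,282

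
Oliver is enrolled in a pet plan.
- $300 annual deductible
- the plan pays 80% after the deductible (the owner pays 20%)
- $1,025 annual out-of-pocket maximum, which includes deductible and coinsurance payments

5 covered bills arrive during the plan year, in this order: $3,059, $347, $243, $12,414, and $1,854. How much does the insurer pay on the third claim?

Claim 1 — $3,059: deductible takes $300, $2,759 remains; 20% of $2,759 = $551.80. Owner pays $851.80; OOP now $851.80. Insurer: $3,059 − $851.80 = $2,207.20.
Claim 2 — $347: deductible already satisfied, so owner's share is 20% × $347 = $69.40. Owner pays $69.40; OOP now $921.20. Insurer: $347 − $69.40 = $277.60.
Claim 3 — $243: deductible met; 20% of $243 = $48.60. Owner pays $48.60; OOP now $969.80. Insurer: $243 − $48.60 = $194.40.

$194.40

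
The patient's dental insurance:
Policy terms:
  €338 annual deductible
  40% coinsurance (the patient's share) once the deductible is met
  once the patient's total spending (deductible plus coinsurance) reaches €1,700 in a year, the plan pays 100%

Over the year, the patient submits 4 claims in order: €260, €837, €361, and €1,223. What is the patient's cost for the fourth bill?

€489.20

Bill 1, €260: entire amount goes to the deductible. Cost to patient: €260. OOP to date €260.
Bill 2, €837: €78 finishes the deductible; €759 goes to coinsurance; patient's 40% is €303.60. Patient pays €381.60; OOP now €641.60.
Bill 3, €361: deductible met; 40% of €361 = €144.40. Patient pays €144.40; OOP now €786.
Bill 4, €1,223: deductible already satisfied, so patient's share is 40% × €1,223 = €489.20. Patient owes €489.20 (running OOP €1,275.20).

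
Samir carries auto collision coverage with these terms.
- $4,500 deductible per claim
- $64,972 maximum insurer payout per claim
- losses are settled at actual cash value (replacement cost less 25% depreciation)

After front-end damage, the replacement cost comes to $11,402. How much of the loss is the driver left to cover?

At 25% depreciation, ACV = $11,402 − $2,850.50 = $8,551.50.
Subtract the deductible: $8,551.50 − $4,500 = $4,051.50.
$4,051.50 ≤ $64,972, so the limit doesn't bind; insurer pays $4,051.50.
Out of pocket: $11,402 − $4,051.50 = $7,350.50.

$7,350.50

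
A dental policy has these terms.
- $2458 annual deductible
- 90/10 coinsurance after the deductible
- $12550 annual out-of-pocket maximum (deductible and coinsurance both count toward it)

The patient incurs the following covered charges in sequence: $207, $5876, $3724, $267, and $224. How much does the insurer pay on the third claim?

$3351.60

Bill 1, $207: all of it applies to the deductible. Patient pays $207; OOP now $207. Plan pays $207 − $207 = $0.
Bill 2, $5876: $2251 to deductible, leaving $3625; patient's 10% is $362.50. Patient pays $2613.50; OOP now $2820.50. Plan pays $5876 − $2613.50 = $3262.50.
Bill 3, $3724: deductible already satisfied, so patient's share is 10% × $3724 = $372.40. Patient owes $372.40 (running OOP $3192.90). Insurer: $3724 − $372.40 = $3351.60.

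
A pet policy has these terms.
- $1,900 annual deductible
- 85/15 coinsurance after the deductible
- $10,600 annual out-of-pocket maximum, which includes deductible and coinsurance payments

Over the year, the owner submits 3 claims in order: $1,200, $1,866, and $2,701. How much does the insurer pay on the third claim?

$2,295.85

#1 ($1,200): all of it applies to the deductible. Owner pays $1,200; OOP now $1,200. Insurer: $1,200 − $1,200 = $0.
#2 ($1,866): $700 finishes the deductible; $1,166 goes to coinsurance; coinsurance $1,166 × 15% = $174.90. Owner owes $874.90 (running OOP $2,074.90). Insurer: $1,866 − $874.90 = $991.10.
#3 ($2,701): deductible already satisfied, so owner's share is 15% × $2,701 = $405.15. Cost to owner: $405.15. OOP to date $2,480.05. Plan pays $2,701 − $405.15 = $2,295.85.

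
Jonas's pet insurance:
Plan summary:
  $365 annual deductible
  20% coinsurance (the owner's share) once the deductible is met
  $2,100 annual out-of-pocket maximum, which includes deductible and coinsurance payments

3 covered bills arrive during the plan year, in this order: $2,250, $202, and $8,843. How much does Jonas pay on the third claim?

$1,317.60

Bill 1, $2,250: $365 finishes the deductible; $1,885 goes to coinsurance; 20% of $1,885 = $377. Owner pays $742; OOP now $742.
Bill 2, $202: 20% coinsurance on $202 = $40.40. Cost to owner: $40.40. OOP to date $782.40.
Bill 3, $8,843: deductible already satisfied, so owner's share is 20% × $8,843 = $1,768.60. Adding that to $782.40 gives $2,551, past the $2,100 cap; owner pays only $2,100 − $782.40 = $1,317.60.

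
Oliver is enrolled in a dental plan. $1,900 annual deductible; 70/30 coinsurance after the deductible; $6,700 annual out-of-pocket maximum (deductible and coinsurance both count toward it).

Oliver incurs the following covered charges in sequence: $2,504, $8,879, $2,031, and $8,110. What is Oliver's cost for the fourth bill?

Bill 1, $2,504: $1,900 finishes the deductible; $604 goes to coinsurance; 30% of $604 = $181.20. Cost to patient: $2,081.20. OOP to date $2,081.20.
Bill 2, $8,879: deductible already satisfied, so patient's share is 30% × $8,879 = $2,663.70. Patient owes $2,663.70 (running OOP $4,744.90).
Bill 3, $2,031: 30% coinsurance on $2,031 = $609.30. Patient owes $609.30 (running OOP $5,354.20).
Bill 4, $8,110: deductible met; 30% of $8,110 = $2,433. That would push OOP to $7,787.20, over the $6,700 cap, so patient pays $6,700 − $5,354.20 = $1,345.80.

$1,345.80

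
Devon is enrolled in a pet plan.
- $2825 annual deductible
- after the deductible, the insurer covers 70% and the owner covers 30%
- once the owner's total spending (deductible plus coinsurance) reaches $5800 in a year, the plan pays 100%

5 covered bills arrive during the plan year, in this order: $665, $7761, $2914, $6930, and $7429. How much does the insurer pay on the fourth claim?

Claim 1 — $665: entire amount goes to the deductible. Owner pays $665; OOP now $665. Plan pays $665 − $665 = $0.
Claim 2 — $7761: $2160 to deductible, leaving $5601; coinsurance $5601 × 30% = $1680.30. Cost to owner: $3840.30. OOP to date $4505.30. Insurer: $7761 − $3840.30 = $3920.70.
Claim 3 — $2914: 30% coinsurance on $2914 = $874.20. Owner owes $874.20 (running OOP $5379.50). Insurer: $2914 − $874.20 = $2039.80.
Claim 4 — $6930: 30% coinsurance on $6930 = $2079. OOP would hit $7458.50 > $5800, so the cap limits the owner to $5800 − $5379.50 = $420.50. Plan pays $6930 − $420.50 = $6509.50.

$6509.50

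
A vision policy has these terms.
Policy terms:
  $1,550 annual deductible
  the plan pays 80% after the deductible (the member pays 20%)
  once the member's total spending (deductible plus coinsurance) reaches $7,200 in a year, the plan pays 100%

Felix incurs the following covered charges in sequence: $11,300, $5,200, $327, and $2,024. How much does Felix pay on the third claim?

Claim 1 ($11,300): deductible takes $1,550, $9,750 remains; coinsurance $9,750 × 20% = $1,950. Member pays $3,500; OOP now $3,500.
Claim 2 ($5,200): deductible already satisfied, so member's share is 20% × $5,200 = $1,040. Member pays $1,040; OOP now $4,540.
Claim 3 ($327): 20% coinsurance on $327 = $65.40. Cost to member: $65.40. OOP to date $4,605.40.

$65.40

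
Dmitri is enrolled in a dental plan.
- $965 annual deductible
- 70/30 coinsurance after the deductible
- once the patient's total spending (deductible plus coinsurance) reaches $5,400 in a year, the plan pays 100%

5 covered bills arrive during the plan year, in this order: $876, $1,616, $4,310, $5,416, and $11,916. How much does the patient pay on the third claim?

$1,293

#1 ($876): entire amount goes to the deductible. Patient pays $876; OOP now $876.
#2 ($1,616): $89 to deductible, leaving $1,527; coinsurance $1,527 × 30% = $458.10. Patient pays $547.10; OOP now $1,423.10.
#3 ($4,310): deductible met; 30% of $4,310 = $1,293. Patient owes $1,293 (running OOP $2,716.10).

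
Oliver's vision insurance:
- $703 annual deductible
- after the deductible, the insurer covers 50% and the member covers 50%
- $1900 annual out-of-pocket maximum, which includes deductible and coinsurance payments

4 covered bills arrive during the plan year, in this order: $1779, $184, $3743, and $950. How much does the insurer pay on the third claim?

Bill 1, $1779: $703 to deductible, leaving $1076; 50% of $1076 = $538. Member owes $1241 (running OOP $1241). Insurer: $1779 − $1241 = $538.
Bill 2, $184: deductible already satisfied, so member's share is 50% × $184 = $92. Cost to member: $92. OOP to date $1333. Plan pays $184 − $92 = $92.
Bill 3, $3743: deductible already satisfied, so member's share is 50% × $3743 = $1871.50. OOP would hit $3204.50 > $1900, so the cap limits the member to $1900 − $1333 = $567. Insurer: $3743 − $567 = $3176.

$3176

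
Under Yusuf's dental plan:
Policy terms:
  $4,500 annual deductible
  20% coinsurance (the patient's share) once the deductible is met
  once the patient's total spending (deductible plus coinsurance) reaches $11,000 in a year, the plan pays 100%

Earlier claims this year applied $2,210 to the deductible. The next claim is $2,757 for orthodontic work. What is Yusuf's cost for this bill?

$2,210 of the $4,500 deductible is already met, leaving $2,290.
The remaining $467 (= $2,757 − $2,290) moves to coinsurance.
20% of $467 = $93.40 falls to the patient.
Patient responsibility before any cap: $2,290 + $93.40 = $2,383.40.
Year-to-date out-of-pocket becomes $2,210 + $2,383.40 = $4,593.40, still under the $11,000 maximum, so no cap applies.

$2,383.40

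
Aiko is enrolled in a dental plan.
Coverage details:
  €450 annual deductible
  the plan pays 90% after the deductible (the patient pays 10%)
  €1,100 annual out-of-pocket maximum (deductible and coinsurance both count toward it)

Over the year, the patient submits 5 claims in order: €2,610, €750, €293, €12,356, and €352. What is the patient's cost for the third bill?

€29.30

Bill 1, €2,610: deductible takes €450, €2,160 remains; patient's 10% is €216. Patient owes €666 (running OOP €666).
Bill 2, €750: 10% coinsurance on €750 = €75. Cost to patient: €75. OOP to date €741.
Bill 3, €293: deductible already satisfied, so patient's share is 10% × €293 = €29.30. Cost to patient: €29.30. OOP to date €770.30.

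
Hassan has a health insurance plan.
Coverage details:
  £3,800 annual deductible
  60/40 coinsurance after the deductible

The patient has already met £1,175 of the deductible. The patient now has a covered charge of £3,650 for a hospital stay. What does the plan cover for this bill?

£1,175 of the £3,800 deductible is already met, leaving £2,625.
After the £2,625 deductible portion, £3,650 − £2,625 = £1,025 is subject to coinsurance.
40% of £1,025 = £410 falls to the patient.
That puts the patient's cost at £2,625 + £410 = £3,035.
Insurer pays the balance: £3,650 − £3,035 = £615.

£615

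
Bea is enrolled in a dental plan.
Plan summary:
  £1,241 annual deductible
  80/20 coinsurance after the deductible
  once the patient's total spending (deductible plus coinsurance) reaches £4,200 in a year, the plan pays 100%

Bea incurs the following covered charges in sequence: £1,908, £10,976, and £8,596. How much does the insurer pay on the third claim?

Claim 1 — £1,908: £1,241 to deductible, leaving £667; coinsurance £667 × 20% = £133.40. Cost to patient: £1,374.40. OOP to date £1,374.40. Plan pays £1,908 − £1,374.40 = £533.60.
Claim 2 — £10,976: 20% coinsurance on £10,976 = £2,195.20. Patient owes £2,195.20 (running OOP £3,569.60). Insurer: £10,976 − £2,195.20 = £8,780.80.
Claim 3 — £8,596: deductible already satisfied, so patient's share is 20% × £8,596 = £1,719.20. OOP would hit £5,288.80 > £4,200, so the cap limits the patient to £4,200 − £3,569.60 = £630.40. Plan pays £8,596 − £630.40 = £7,965.60.

£7,965.60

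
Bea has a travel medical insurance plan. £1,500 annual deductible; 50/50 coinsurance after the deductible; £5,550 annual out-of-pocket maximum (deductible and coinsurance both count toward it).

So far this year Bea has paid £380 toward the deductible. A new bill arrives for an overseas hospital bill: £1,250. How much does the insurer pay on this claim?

£65

£380 of the £1,500 deductible is already met, leaving £1,120.
After the £1,120 deductible portion, £1,250 − £1,120 = £130 is subject to coinsurance.
Coinsurance: £130 × 50% = £65.
That puts the traveler's cost at £1,120 + £65 = £1,185 before any cap.
Year-to-date out-of-pocket becomes £380 + £1,185 = £1,565, still under the £5,550 maximum, so no cap applies.
The insurer covers the remainder: £1,250 − £1,185 = £65.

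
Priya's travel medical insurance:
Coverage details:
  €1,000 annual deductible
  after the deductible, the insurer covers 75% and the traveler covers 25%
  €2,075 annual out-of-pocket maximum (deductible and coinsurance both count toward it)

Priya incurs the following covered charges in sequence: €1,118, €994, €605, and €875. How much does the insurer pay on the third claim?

€453.75

#1 (€1,118): deductible takes €1,000, €118 remains; traveler's 25% is €29.50. Cost to traveler: €1,029.50. OOP to date €1,029.50. Insurer: €1,118 − €1,029.50 = €88.50.
#2 (€994): deductible already satisfied, so traveler's share is 25% × €994 = €248.50. Cost to traveler: €248.50. OOP to date €1,278. Insurer: €994 − €248.50 = €745.50.
#3 (€605): deductible already satisfied, so traveler's share is 25% × €605 = €151.25. Cost to traveler: €151.25. OOP to date €1,429.25. Insurer: €605 − €151.25 = €453.75.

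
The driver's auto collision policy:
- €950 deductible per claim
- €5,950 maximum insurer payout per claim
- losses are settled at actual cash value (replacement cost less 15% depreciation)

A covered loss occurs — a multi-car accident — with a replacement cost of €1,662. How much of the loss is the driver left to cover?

€1,199.30

Actual cash value after 15% depreciation: €1,662 × 85% = €1,412.70.
Subtract the deductible: €1,412.70 − €950 = €462.70.
That's under the €5,950 cap, so the insurer reimburses the full €462.70.
The driver bears the rest of the original loss: €1,662 − €462.70 = €1,199.30.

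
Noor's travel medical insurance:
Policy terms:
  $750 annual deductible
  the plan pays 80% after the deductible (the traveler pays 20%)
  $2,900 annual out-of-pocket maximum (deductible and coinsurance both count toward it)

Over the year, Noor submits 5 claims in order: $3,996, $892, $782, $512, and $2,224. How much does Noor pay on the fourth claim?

$102.40

Claim 1 ($3,996): $750 to deductible, leaving $3,246; coinsurance $3,246 × 20% = $649.20. Traveler owes $1,399.20 (running OOP $1,399.20).
Claim 2 ($892): 20% coinsurance on $892 = $178.40. Cost to traveler: $178.40. OOP to date $1,577.60.
Claim 3 ($782): deductible met; 20% of $782 = $156.40. Cost to traveler: $156.40. OOP to date $1,734.
Claim 4 ($512): 20% coinsurance on $512 = $102.40. Traveler owes $102.40 (running OOP $1,836.40).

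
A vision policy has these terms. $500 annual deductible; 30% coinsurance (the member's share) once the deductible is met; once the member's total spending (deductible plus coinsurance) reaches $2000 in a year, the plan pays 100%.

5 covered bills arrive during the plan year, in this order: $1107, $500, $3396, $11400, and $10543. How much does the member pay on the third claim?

$1018.80

Claim 1 ($1107): deductible takes $500, $607 remains; coinsurance $607 × 30% = $182.10. Cost to member: $682.10. OOP to date $682.10.
Claim 2 ($500): deductible already satisfied, so member's share is 30% × $500 = $150. Cost to member: $150. OOP to date $832.10.
Claim 3 ($3396): 30% coinsurance on $3396 = $1018.80. Member pays $1018.80; OOP now $1850.90.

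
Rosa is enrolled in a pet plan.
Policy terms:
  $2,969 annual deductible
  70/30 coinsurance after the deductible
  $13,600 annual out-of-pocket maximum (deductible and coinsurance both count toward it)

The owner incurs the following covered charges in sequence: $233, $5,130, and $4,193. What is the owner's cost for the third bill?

$1,257.90

Bill 1, $233: fully absorbed by the deductible. Owner owes $233 (running OOP $233).
Bill 2, $5,130: $2,736 to deductible, leaving $2,394; owner's 30% is $718.20. Cost to owner: $3,454.20. OOP to date $3,687.20.
Bill 3, $4,193: 30% coinsurance on $4,193 = $1,257.90. Cost to owner: $1,257.90. OOP to date $4,945.10.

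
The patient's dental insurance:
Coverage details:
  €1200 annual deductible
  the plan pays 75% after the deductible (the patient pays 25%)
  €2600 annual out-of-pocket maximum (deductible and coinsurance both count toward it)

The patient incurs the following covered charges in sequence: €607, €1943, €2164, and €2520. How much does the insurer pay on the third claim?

€1623

Claim 1 (€607): all of it applies to the deductible. Cost to patient: €607. OOP to date €607. Plan pays €607 − €607 = €0.
Claim 2 (€1943): €593 finishes the deductible; €1350 goes to coinsurance; coinsurance €1350 × 25% = €337.50. Cost to patient: €930.50. OOP to date €1537.50. Plan pays €1943 − €930.50 = €1012.50.
Claim 3 (€2164): deductible met; 25% of €2164 = €541. Cost to patient: €541. OOP to date €2078.50. Insurer: €2164 − €541 = €1623.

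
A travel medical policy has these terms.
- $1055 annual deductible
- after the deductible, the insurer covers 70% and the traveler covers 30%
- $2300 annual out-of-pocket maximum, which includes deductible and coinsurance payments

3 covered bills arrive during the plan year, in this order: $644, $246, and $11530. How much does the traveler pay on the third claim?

Bill 1, $644: fully absorbed by the deductible. Cost to traveler: $644. OOP to date $644.
Bill 2, $246: fully absorbed by the deductible. Traveler pays $246; OOP now $890.
Bill 3, $11530: deductible takes $165, $11365 remains; traveler's 30% is $3409.50. Claim cost before the cap: $165 + $3409.50 = $3574.50. Adding that to $890 gives $4464.50, past the $2300 cap; traveler pays only $2300 − $890 = $1410.

$1410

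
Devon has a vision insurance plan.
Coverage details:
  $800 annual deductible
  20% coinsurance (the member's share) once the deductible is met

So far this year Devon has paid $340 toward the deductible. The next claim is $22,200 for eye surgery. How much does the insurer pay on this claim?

$17,392

$340 of the $800 deductible is already met, leaving $460.
That leaves $22,200 − $460 = $21,740 for coinsurance.
Coinsurance: $21,740 × 20% = $4,348.
So the member owes $460 + $4,348 = $4,808.
The insurer covers the remainder: $22,200 − $4,808 = $17,392.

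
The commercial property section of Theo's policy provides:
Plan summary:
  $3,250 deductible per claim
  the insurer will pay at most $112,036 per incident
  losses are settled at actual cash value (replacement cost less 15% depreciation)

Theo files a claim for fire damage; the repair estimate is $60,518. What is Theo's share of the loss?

Depreciate 15%: the covered value is $60,518 × 0.85 = $51,440.30.
Less the $3,250 deductible: $51,440.30 − $3,250 = $48,190.30.
$48,190.30 is within the $112,036 limit, so the insurer pays $48,190.30.
Business's share is the uncovered remainder: $60,518 − $48,190.30 = $12,327.70.

$12,327.70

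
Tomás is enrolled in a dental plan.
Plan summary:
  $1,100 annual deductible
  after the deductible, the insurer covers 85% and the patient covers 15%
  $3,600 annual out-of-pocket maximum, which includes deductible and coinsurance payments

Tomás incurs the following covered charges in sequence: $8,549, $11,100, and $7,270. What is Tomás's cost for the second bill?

Bill 1, $8,549: $1,100 to deductible, leaving $7,449; 15% of $7,449 = $1,117.35. Cost to patient: $2,217.35. OOP to date $2,217.35.
Bill 2, $11,100: deductible already satisfied, so patient's share is 15% × $11,100 = $1,665. OOP would hit $3,882.35 > $3,600, so the cap limits the patient to $3,600 − $2,217.35 = $1,382.65.

$1,382.65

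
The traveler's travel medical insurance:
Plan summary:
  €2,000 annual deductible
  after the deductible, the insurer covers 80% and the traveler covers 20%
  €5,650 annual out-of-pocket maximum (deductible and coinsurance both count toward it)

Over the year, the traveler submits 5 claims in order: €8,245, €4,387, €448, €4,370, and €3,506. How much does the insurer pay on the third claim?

€358.40

Bill 1, €8,245: deductible takes €2,000, €6,245 remains; 20% of €6,245 = €1,249. Traveler pays €3,249; OOP now €3,249. Plan pays €8,245 − €3,249 = €4,996.
Bill 2, €4,387: 20% coinsurance on €4,387 = €877.40. Traveler owes €877.40 (running OOP €4,126.40). Plan pays €4,387 − €877.40 = €3,509.60.
Bill 3, €448: 20% coinsurance on €448 = €89.60. Cost to traveler: €89.60. OOP to date €4,216. Insurer: €448 − €89.60 = €358.40.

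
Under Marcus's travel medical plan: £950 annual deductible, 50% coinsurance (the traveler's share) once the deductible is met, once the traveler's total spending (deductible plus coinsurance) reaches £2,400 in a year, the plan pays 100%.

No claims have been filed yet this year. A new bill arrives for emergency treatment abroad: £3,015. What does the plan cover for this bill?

£1,032.50

Nothing has been paid toward the £950 deductible, so the first £950 of this charge is applied there.
After the £950 deductible portion, £3,015 − £950 = £2,065 is subject to coinsurance.
Coinsurance: £2,065 × 50% = £1,032.50.
Traveler responsibility before any cap: £950 + £1,032.50 = £1,982.50.
Year-to-date out-of-pocket becomes £0 + £1,982.50 = £1,982.50, still under the £2,400 maximum, so no cap applies.
The plan picks up £3,015 − £1,982.50 = £1,032.50.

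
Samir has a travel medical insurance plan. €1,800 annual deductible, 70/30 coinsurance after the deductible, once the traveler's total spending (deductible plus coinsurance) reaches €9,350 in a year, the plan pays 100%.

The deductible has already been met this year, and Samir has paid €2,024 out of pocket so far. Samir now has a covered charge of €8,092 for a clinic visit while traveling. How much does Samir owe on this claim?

The deductible is already satisfied, so the full bill goes to coinsurance.
30% of €8,092 = €2,427.60 falls to the traveler.
Total out-of-pocket so far would be €2,024 + €2,427.60 = €4,451.60, below the €9,350 cap — no reduction.

€2,427.60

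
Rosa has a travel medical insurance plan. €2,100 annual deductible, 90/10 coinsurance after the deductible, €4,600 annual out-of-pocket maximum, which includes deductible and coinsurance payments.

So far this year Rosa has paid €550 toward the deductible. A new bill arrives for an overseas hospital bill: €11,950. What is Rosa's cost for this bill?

€2,590

Deductible still to meet: €2,100 − €550 = €1,550.
The remaining €10,400 (= €11,950 − €1,550) moves to coinsurance.
Traveler's 10% share of €10,400 is €1,040.
So the traveler owes €1,550 + €1,040 = €2,590 before any cap.
Total out-of-pocket so far would be €550 + €2,590 = €3,140, below the €4,600 cap — no reduction.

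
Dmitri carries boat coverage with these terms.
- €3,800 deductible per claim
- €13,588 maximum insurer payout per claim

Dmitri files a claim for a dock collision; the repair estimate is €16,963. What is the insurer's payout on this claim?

Subtract the deductible: €16,963 − €3,800 = €13,163.
€13,163 ≤ €13,588, so the limit doesn't bind; insurer pays €13,163.

€13,163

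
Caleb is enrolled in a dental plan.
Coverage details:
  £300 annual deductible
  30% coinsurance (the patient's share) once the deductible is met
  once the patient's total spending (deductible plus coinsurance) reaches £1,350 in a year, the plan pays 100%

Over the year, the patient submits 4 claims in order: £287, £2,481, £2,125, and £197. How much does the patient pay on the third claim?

£309.60

Claim 1 — £287: entire amount goes to the deductible. Patient pays £287; OOP now £287.
Claim 2 — £2,481: deductible takes £13, £2,468 remains; patient's 30% is £740.40. Patient pays £753.40; OOP now £1,040.40.
Claim 3 — £2,125: 30% coinsurance on £2,125 = £637.50. OOP would hit £1,677.90 > £1,350, so the cap limits the patient to £1,350 − £1,040.40 = £309.60.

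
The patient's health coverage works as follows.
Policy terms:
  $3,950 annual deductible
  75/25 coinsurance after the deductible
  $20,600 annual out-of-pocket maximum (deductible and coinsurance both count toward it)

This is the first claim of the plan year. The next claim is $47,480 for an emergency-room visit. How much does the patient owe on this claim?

$14,832.50

The full $3,950 deductible is still open; $3,950 of this bill applies to it.
After the $3,950 deductible portion, $47,480 − $3,950 = $43,530 is subject to coinsurance.
Coinsurance: $43,530 × 25% = $10,882.50.
That puts the patient's cost at $3,950 + $10,882.50 = $14,832.50 before any cap.
Year-to-date out-of-pocket becomes $0 + $14,832.50 = $14,832.50, still under the $20,600 maximum, so no cap applies.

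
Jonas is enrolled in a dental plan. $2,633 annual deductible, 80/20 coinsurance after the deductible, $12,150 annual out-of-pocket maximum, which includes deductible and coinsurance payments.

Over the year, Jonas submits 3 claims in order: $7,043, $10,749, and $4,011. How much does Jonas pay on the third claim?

$802.20

#1 ($7,043): $2,633 to deductible, leaving $4,410; 20% of $4,410 = $882. Patient pays $3,515; OOP now $3,515.
#2 ($10,749): 20% coinsurance on $10,749 = $2,149.80. Cost to patient: $2,149.80. OOP to date $5,664.80.
#3 ($4,011): deductible met; 20% of $4,011 = $802.20. Patient pays $802.20; OOP now $6,467.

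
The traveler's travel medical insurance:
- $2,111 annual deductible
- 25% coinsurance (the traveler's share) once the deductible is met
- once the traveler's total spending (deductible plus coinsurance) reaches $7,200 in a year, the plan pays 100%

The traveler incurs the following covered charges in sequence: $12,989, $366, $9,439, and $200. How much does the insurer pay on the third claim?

Claim 1 — $12,989: $2,111 finishes the deductible; $10,878 goes to coinsurance; coinsurance $10,878 × 25% = $2,719.50. Traveler pays $4,830.50; OOP now $4,830.50. Plan pays $12,989 − $4,830.50 = $8,158.50.
Claim 2 — $366: 25% coinsurance on $366 = $91.50. Traveler owes $91.50 (running OOP $4,922). Plan pays $366 − $91.50 = $274.50.
Claim 3 — $9,439: deductible already satisfied, so traveler's share is 25% × $9,439 = $2,359.75. OOP would hit $7,281.75 > $7,200, so the cap limits the traveler to $7,200 − $4,922 = $2,278. Plan pays $9,439 − $2,278 = $7,161.

$7,161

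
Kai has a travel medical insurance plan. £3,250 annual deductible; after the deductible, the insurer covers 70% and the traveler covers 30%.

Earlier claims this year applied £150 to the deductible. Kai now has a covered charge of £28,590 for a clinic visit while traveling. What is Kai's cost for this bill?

Deductible still to meet: £3,250 − £150 = £3,100.
That leaves £28,590 − £3,100 = £25,490 for coinsurance.
Coinsurance: £25,490 × 30% = £7,647.
Traveler responsibility: £3,100 + £7,647 = £10,747.

£10,747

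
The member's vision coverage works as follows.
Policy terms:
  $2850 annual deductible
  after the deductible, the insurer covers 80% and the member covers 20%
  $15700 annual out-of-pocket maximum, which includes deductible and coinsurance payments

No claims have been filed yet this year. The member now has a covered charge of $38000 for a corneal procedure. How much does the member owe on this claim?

$9880

The full $2850 deductible is still open; $2850 of this bill applies to it.
That leaves $38000 − $2850 = $35150 for coinsurance.
20% of $35150 = $7030 falls to the member.
That puts the member's cost at $2850 + $7030 = $9880 before any cap.
Year-to-date out-of-pocket becomes $0 + $9880 = $9880, still under the $15700 maximum, so no cap applies.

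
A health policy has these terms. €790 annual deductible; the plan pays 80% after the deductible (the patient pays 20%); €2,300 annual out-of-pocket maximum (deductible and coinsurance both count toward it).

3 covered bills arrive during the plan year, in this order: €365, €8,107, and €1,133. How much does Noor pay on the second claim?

Claim 1 — €365: all of it applies to the deductible. Patient pays €365; OOP now €365.
Claim 2 — €8,107: €425 finishes the deductible; €7,682 goes to coinsurance; patient's 20% is €1,536.40. Together that's €425 + €1,536.40 = €1,961.40. That would push OOP to €2,326.40, over the €2,300 cap, so patient pays €2,300 − €365 = €1,935.

€1,935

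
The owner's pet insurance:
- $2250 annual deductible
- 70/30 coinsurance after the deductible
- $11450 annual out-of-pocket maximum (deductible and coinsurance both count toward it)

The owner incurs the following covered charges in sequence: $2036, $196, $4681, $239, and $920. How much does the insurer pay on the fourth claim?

$167.30

Bill 1, $2036: entire amount goes to the deductible. Owner pays $2036; OOP now $2036. Plan pays $2036 − $2036 = $0.
Bill 2, $196: all of it applies to the deductible. Owner owes $196 (running OOP $2232). Insurer: $196 − $196 = $0.
Bill 3, $4681: deductible takes $18, $4663 remains; owner's 30% is $1398.90. Cost to owner: $1416.90. OOP to date $3648.90. Insurer: $4681 − $1416.90 = $3264.10.
Bill 4, $239: deductible already satisfied, so owner's share is 30% × $239 = $71.70. Owner pays $71.70; OOP now $3720.60. Insurer: $239 − $71.70 = $167.30.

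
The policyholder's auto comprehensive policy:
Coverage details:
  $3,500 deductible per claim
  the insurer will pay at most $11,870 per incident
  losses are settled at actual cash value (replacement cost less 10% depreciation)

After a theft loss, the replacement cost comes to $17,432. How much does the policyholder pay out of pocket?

Actual cash value after 10% depreciation: $17,432 × 90% = $15,688.80.
Less the $3,500 deductible: $15,688.80 − $3,500 = $12,188.80.
The $11,870 per-incident cap binds; insurer pays $11,870.
Policyholder's share is the uncovered remainder: $17,432 − $11,870 = $5,562.

$5,562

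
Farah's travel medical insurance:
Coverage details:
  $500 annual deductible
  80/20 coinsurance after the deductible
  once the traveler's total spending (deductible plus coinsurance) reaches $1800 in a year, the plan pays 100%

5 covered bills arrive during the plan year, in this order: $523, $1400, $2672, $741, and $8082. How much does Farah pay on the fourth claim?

$148.20

Bill 1, $523: $500 to deductible, leaving $23; coinsurance $23 × 20% = $4.60. Traveler owes $504.60 (running OOP $504.60).
Bill 2, $1400: 20% coinsurance on $1400 = $280. Traveler owes $280 (running OOP $784.60).
Bill 3, $2672: deductible already satisfied, so traveler's share is 20% × $2672 = $534.40. Traveler owes $534.40 (running OOP $1319).
Bill 4, $741: deductible already satisfied, so traveler's share is 20% × $741 = $148.20. Traveler owes $148.20 (running OOP $1467.20).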